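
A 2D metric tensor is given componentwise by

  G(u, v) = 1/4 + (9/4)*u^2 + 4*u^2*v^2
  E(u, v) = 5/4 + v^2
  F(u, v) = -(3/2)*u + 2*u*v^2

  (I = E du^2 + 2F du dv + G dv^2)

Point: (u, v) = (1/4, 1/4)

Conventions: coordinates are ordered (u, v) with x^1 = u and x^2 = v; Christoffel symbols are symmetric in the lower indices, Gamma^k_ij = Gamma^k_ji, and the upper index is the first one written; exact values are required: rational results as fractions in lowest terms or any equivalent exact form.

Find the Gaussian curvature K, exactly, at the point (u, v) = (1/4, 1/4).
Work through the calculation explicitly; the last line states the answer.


E = 21/16, F = -11/32, G = 13/32, EG - F^2 = 425/1024 at the point
E_u = 0, E_v = 1/2, F_u = -11/8, F_v = 1/4, G_u = 5/4, G_v = 1/8
E_vv = 2, F_uv = 1, G_uu = 5
Apply the Brioschi formula K = (det M1 - det M2)/(EG - F^2)^2 over the derivative matrices of E, F, G.
M1 = [[-E_vv/2 + F_uv - G_uu/2, E_u/2, F_u - E_v/2], [F_v - G_u/2, E, F], [G_v/2, F, G]] = [[-5/2, 0, -13/8], [-3/8, 21/16, -11/32], [1/16, -11/32, 13/32]]; det M1 = -2281/2048
M2 = [[0, E_v/2, G_u/2], [E_v/2, E, F], [G_u/2, F, G]] = [[0, 1/4, 5/8], [1/4, 21/16, -11/32], [5/8, -11/32, 13/32]]; det M2 = -661/1024
det M1 - det M2 = -959/2048; K = -959/2048 / (425/1024)^2 = -491008/180625

Answer: K = -491008/180625


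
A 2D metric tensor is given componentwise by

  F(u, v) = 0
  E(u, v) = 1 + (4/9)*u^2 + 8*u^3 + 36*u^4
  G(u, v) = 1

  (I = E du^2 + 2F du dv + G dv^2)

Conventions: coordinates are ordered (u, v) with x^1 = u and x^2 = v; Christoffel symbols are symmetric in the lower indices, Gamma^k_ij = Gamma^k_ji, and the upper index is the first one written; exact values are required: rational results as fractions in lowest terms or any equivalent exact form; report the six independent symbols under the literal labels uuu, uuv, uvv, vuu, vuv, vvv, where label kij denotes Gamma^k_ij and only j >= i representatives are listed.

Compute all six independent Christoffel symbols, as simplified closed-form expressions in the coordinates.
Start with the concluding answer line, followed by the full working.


Answer: Gamma_uuu = (648*u^3 + 108*u^2 + 4*u)/(324*u^4 + 72*u^3 + 4*u^2 + 9), Gamma_uuv = 0, Gamma_uvv = 0, Gamma_vuu = 0, Gamma_vuv = 0, Gamma_vvv = 0

E = 1 + (4/9)*u^2 + 8*u^3 + 36*u^4; F = 0; G = 1
Gamma^k_ij = (1/2) g^{kl} (d_i g_jl + d_j g_il - d_l g_ij), with g^inv = (1/(EG-F^2)) [[G, -F], [-F, E]]
first partials: E_u = (8/9)*u + 24*u^2 + 144*u^3, E_v = 0, F_u = 0, F_v = 0, G_u = 0, G_v = 0
D = EG - F^2 = 1 + (4/9)*u^2 + 8*u^3 + 36*u^4
expanded: Gamma^u_uu = (G E_u - 2F F_u + F E_v)/(2D), Gamma^u_uv = (G E_v - F G_u)/(2D), Gamma^u_vv = (2G F_v - G G_u - F G_v)/(2D), Gamma^v_uu = (2E F_u - E E_v - F E_u)/(2D), Gamma^v_uv = (E G_u - F E_v)/(2D), Gamma^v_vv = (E G_v - 2F F_v + F G_u)/(2D); substitute and cancel common factors


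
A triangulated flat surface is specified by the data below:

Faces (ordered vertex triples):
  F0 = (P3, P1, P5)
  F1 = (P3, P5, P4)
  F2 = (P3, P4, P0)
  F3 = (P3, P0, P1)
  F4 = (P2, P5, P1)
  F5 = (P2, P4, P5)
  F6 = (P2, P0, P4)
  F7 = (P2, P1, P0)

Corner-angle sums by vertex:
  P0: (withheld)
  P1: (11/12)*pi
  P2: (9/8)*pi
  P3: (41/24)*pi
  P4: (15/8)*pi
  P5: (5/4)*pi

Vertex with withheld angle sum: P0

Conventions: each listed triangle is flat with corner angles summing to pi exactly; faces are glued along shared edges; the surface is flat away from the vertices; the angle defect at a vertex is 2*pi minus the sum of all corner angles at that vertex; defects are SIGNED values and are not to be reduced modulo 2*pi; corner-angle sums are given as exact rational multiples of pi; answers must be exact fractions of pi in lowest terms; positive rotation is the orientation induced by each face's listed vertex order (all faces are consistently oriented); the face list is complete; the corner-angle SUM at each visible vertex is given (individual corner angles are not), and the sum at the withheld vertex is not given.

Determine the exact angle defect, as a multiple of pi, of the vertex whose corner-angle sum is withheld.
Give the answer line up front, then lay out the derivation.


Answer: defect(P0) = (7/8)*pi

V = 6, E = 12, F = 8; chi = V - E + F = 2
Gauss-Bonnet: total defect = 2*pi*chi = 4*pi; visible defects sum to (25/8)*pi


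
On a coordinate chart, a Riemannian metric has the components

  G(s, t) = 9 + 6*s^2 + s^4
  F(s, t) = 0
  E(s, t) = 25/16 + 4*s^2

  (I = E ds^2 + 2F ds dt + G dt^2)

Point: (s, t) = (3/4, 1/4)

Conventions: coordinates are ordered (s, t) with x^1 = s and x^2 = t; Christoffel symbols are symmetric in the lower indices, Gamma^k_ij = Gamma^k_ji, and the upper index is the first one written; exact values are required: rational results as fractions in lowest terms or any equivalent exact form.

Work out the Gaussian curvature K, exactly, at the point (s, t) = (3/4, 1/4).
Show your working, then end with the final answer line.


E = 61/16, F = 0, G = 3249/256, EG - F^2 = 198189/4096 at the point
E_s = 6, E_t = 0, F_s = 0, F_t = 0, G_s = 171/16, G_t = 0
E_tt = 0, F_st = 0, G_ss = 75/4
Using the Brioschi determinant formula for K from the metric derivatives:
M1 = [[-E_tt/2 + F_st - G_ss/2, E_s/2, F_s - E_t/2], [F_t - G_s/2, E, F], [G_t/2, F, G]] = [[-75/8, 3, 0], [-171/32, 61/16, 0], [0, 0, 3249/256]]; det M1 = -8197227/32768
M2 = [[0, E_t/2, G_s/2], [E_t/2, E, F], [G_s/2, F, G]] = [[0, 0, 171/32], [0, 61/16, 0], [171/32, 0, 3249/256]]; det M2 = -1783701/16384
det M1 - det M2 = -4629825/32768; K = -4629825/32768 / (198189/4096)^2 = -12800/212097

Answer: K = -12800/212097


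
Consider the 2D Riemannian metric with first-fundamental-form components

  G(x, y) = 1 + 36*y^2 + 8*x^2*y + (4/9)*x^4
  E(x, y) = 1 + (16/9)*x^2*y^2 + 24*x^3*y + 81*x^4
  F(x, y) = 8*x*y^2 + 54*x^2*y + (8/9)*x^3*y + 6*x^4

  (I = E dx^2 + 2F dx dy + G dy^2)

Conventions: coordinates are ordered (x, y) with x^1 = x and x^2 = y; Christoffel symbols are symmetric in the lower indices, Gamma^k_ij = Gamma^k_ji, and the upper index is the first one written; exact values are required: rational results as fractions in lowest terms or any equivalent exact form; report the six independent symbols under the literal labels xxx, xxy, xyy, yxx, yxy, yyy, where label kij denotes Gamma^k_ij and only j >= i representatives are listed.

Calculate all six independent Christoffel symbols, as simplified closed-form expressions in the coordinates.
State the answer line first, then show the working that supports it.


Answer: Gamma_xxx = (1458*x^3 + 324*x^2*y + 16*x*y^2)/(733*x^4 + 216*x^3*y + 16*x^2*y^2 + 72*x^2*y + 324*y^2 + 9), Gamma_xxy = (108*x^3 + 16*x^2*y)/(733*x^4 + 216*x^3*y + 16*x^2*y^2 + 72*x^2*y + 324*y^2 + 9), Gamma_xyy = (486*x^2 + 72*x*y)/(733*x^4 + 216*x^3*y + 16*x^2*y^2 + 72*x^2*y + 324*y^2 + 9), Gamma_yxx = (108*x^3 + 8*x^2*y + 972*x*y + 72*y^2)/(733*x^4 + 216*x^3*y + 16*x^2*y^2 + 72*x^2*y + 324*y^2 + 9), Gamma_yxy = (8*x^3 + 72*x*y)/(733*x^4 + 216*x^3*y + 16*x^2*y^2 + 72*x^2*y + 324*y^2 + 9), Gamma_yyy = (36*x^2 + 324*y)/(733*x^4 + 216*x^3*y + 16*x^2*y^2 + 72*x^2*y + 324*y^2 + 9)

E = 1 + (16/9)*x^2*y^2 + 24*x^3*y + 81*x^4; F = 8*x*y^2 + 54*x^2*y + (8/9)*x^3*y + 6*x^4; G = 1 + 36*y^2 + 8*x^2*y + (4/9)*x^4
Gamma^k_ij = (1/2) g^{kl} (d_i g_jl + d_j g_il - d_l g_ij), with g^inv = (1/(EG-F^2)) [[G, -F], [-F, E]]
first partials: E_x = (32/9)*x*y^2 + 72*x^2*y + 324*x^3, E_y = (32/9)*x^2*y + 24*x^3, F_x = 8*y^2 + 108*x*y + (8/3)*x^2*y + 24*x^3, F_y = 16*x*y + 54*x^2 + (8/9)*x^3, G_x = 16*x*y + (16/9)*x^3, G_y = 72*y + 8*x^2
D = EG - F^2 = 1 + 36*y^2 + 8*x^2*y + (16/9)*x^2*y^2 + 24*x^3*y + (733/9)*x^4
expanded: Gamma^x_xx = (G E_x - 2F F_x + F E_y)/(2D), Gamma^x_xy = (G E_y - F G_x)/(2D), Gamma^x_yy = (2G F_y - G G_x - F G_y)/(2D), Gamma^y_xx = (2E F_x - E E_y - F E_x)/(2D), Gamma^y_xy = (E G_x - F E_y)/(2D), Gamma^y_yy = (E G_y - 2F F_y + F G_x)/(2D); substitute and cancel common factors


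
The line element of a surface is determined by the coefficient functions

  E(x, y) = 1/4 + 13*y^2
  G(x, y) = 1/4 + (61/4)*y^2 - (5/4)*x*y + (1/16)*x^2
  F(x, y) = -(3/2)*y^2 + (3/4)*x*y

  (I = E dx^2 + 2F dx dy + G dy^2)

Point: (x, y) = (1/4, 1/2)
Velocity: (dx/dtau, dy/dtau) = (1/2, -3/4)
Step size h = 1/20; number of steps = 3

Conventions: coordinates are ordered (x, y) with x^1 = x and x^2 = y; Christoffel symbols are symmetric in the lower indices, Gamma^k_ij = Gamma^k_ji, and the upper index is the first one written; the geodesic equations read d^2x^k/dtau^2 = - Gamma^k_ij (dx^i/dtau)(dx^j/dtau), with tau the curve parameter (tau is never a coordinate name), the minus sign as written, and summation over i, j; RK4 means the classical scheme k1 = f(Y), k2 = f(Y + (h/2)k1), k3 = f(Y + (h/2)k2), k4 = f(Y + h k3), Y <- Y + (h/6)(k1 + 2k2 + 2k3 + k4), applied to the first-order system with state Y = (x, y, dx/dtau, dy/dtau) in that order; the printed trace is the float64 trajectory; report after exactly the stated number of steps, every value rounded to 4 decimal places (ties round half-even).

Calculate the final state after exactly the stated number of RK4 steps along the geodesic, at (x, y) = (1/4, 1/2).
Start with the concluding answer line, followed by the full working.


Answer: x = 0.3475, y = 0.3809, dx/dtau = 0.8490, dy/dtau = -0.8279

f(Y) = (dx/dtau, dy/dtau, -Gamma^x_ij Y'^i Y'^j, -Gamma^y_ij Y'^i Y'^j) with the Gammas evaluated at the stage position; h = 0.050000; intermediate values shown to 6 dp
step 0: x = 0.2500, y = 0.5000, dx/dtau = 0.5000, dy/dtau = -0.7500
step 1:
  k1: at (x, y) = (0.250000, 0.500000), (dx/dtau, dy/dtau) = (0.500000, -0.750000); Gamma_xxx = -0.126606, Gamma_xxy = 1.861803, Gamma_xyy = -0.137484, Gamma_yxx = -1.575540, Gamma_yxy = 0.057992, Gamma_yyy = 1.900201; k1 = (0.500000, -0.750000, 1.505338, -0.631484)
  k2: at (x, y) = (0.262500, 0.481250), (dx/dtau, dy/dtau) = (0.537633, -0.765787); Gamma_xxx = -0.126577, Gamma_xxy = 1.922914, Gamma_xyy = -0.142720, Gamma_yxx = -1.633619, Gamma_yxy = 0.055525, Gamma_yyy = 1.967561; k2 = (0.537633, -0.765787, 1.703659, -0.635919)
  k3: at (x, y) = (0.263441, 0.480855), (dx/dtau, dy/dtau) = (0.542591, -0.765898); Gamma_xxx = -0.126462, Gamma_xxy = 1.924227, Gamma_xyy = -0.142831, Gamma_yxx = -1.635042, Gamma_yxy = 0.055354, Gamma_yyy = 1.969127; k3 = (0.542591, -0.765898, 1.720316, -0.627717)
  k4: at (x, y) = (0.277130, 0.461705), (dx/dtau, dy/dtau) = (0.586016, -0.781386); Gamma_xxx = -0.125843, Gamma_xxy = 1.990520, Gamma_xyy = -0.148570, Gamma_yxx = -1.698899, Gamma_yxy = 0.052072, Gamma_yyy = 2.042769; k4 = (0.586016, -0.781386, 1.956864, -0.616126)
  Y <- Y + (h/6)(k1 + 2k2 + 2k3 + k4): x = 0.2771, y = 0.4617, dx/dtau = 0.5859, dy/dtau = -0.7815
step 2:
  k1: at (x, y) = (0.277054, 0.461710), (dx/dtau, dy/dtau) = (0.585918, -0.781457); Gamma_xxx = -0.125856, Gamma_xxy = 1.990502, Gamma_xyy = -0.148569, Gamma_yxx = -1.698862, Gamma_yxy = 0.052086, Gamma_yyy = 2.042737; k1 = (0.585918, -0.781457, 1.956716, -0.616533)
  k2: at (x, y) = (0.291702, 0.442174), (dx/dtau, dy/dtau) = (0.634836, -0.796871); Gamma_xxx = -0.124542, Gamma_xxy = 2.062401, Gamma_xyy = -0.154859, Gamma_yxx = -1.769043, Gamma_yxy = 0.047864, Gamma_yyy = 2.123200; k2 = (0.634836, -0.796871, 2.235191, -0.586858)
  k3: at (x, y) = (0.292925, 0.441789), (dx/dtau, dy/dtau) = (0.641798, -0.796129); Gamma_xxx = -0.124330, Gamma_xxy = 2.063846, Gamma_xyy = -0.154982, Gamma_yxx = -1.770734, Gamma_yxy = 0.047589, Gamma_yyy = 2.125003; k3 = (0.641798, -0.796129, 2.258503, -0.568867)
  k4: at (x, y) = (0.309144, 0.421904), (dx/dtau, dy/dtau) = (0.698843, -0.809901); Gamma_xxx = -0.121954, Gamma_xxy = 2.141880, Gamma_xyy = -0.161876, Gamma_yxx = -1.848260, Gamma_yxy = 0.042031, Gamma_yyy = 2.213170; k4 = (0.698843, -0.809901, 2.590321, -0.501470)
  Y <- Y + (h/6)(k1 + 2k2 + 2k3 + k4): x = 0.3090, y = 0.4219, dx/dtau = 0.6987, dy/dtau = -0.8100
step 3:
  k1: at (x, y) = (0.309037, 0.421899), (dx/dtau, dy/dtau) = (0.698705, -0.810036); Gamma_xxx = -0.121976, Gamma_xxy = 2.141902, Gamma_xyy = -0.161878, Gamma_yxx = -1.848247, Gamma_yxy = 0.042053, Gamma_yyy = 2.213172; k1 = (0.698705, -0.810036, 2.590296, -0.502297)
  k2: at (x, y) = (0.326505, 0.401648), (dx/dtau, dy/dtau) = (0.763462, -0.822594); Gamma_xxx = -0.118342, Gamma_xxy = 2.226694, Gamma_xyy = -0.169433, Gamma_yxx = -1.933963, Gamma_yxy = 0.034937, Gamma_yyy = 2.309830; k2 = (0.763462, -0.822594, 2.980440, -0.391831)
  k3: at (x, y) = (0.328124, 0.401334), (dx/dtau, dy/dtau) = (0.773216, -0.819832); Gamma_xxx = -0.117967, Gamma_xxy = 2.228028, Gamma_xyy = -0.169543, Gamma_yxx = -1.935782, Gamma_yxy = 0.034500, Gamma_yyy = 2.311645; k3 = (0.773216, -0.819832, 3.009208, -0.352641)
  k4: at (x, y) = (0.347698, 0.380907), (dx/dtau, dy/dtau) = (0.849165, -0.827668); Gamma_xxx = -0.112449, Gamma_xxy = 2.319461, Gamma_xyy = -0.177728, Gamma_yxx = -2.030439, Gamma_yxy = 0.025196, Gamma_yyy = 2.417086; k4 = (0.849165, -0.827668, 3.463195, -0.156259)
  Y <- Y + (h/6)(k1 + 2k2 + 2k3 + k4): x = 0.3475, y = 0.3809, dx/dtau = 0.8490, dy/dtau = -0.8279


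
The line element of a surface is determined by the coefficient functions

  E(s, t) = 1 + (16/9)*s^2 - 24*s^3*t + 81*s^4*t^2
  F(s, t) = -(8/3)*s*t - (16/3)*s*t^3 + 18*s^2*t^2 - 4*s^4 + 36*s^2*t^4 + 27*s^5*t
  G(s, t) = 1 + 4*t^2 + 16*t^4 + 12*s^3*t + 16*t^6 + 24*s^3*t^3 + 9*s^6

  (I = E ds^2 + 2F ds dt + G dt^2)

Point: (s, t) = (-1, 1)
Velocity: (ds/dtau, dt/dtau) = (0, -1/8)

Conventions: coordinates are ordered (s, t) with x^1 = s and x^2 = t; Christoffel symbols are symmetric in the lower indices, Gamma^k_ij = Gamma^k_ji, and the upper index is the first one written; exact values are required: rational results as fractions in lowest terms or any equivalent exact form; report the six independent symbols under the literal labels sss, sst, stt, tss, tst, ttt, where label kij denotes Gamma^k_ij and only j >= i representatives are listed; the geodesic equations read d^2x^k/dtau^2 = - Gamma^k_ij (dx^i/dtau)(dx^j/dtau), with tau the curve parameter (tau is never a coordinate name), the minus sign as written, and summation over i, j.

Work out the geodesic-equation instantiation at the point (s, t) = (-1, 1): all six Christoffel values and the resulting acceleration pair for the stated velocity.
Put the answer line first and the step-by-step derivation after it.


Answer: Gamma_sss = -1798/1051, Gamma_sst = 837/1051, Gamma_stt = 1302/1051, Gamma_tss = -522/1051, Gamma_tst = 243/1051, Gamma_ttt = 378/1051; accelerations (d^2s/dtau^2, d^2t/dtau^2) = (-651/33632, -189/33632)

E = 970/9, F = 31, G = 10 at the point
E_s = -3596/9, E_t = 186, F_s = 35, F_t = 515/3, G_s = 54, G_t = 84
EG - F^2 = 1051/9;  g^inv = (9/1051) * [[10, -31], [-31, 970/9]]
first-kind symbols [ij,l] = (1/2)(d_i g_jl + d_j g_il - d_l g_ij): [ss,s] = E_s/2 = -1798/9, [ss,t] = F_s - E_t/2 = -58, [st,s] = E_t/2 = 93, [st,t] = G_s/2 = 27, [tt,s] = F_t - G_s/2 = 434/3, [tt,t] = G_t/2 = 42
Gamma^s_ij = (G*[ij,s] - F*[ij,t])/(EG - F^2), Gamma^t_ij = (E*[ij,t] - F*[ij,s])/(EG - F^2)
Gamma_sss = -1798/1051, Gamma_sst = 837/1051, Gamma_stt = 1302/1051, Gamma_tss = -522/1051, Gamma_tst = 243/1051, Gamma_ttt = 378/1051
d^2s/dtau^2 = -(Gamma_sss*(0)^2 + 2*Gamma_sst*(0)*(-1/8) + Gamma_stt*(-1/8)^2) = -651/33632
d^2t/dtau^2 = -(Gamma_tss*(0)^2 + 2*Gamma_tst*(0)*(-1/8) + Gamma_ttt*(-1/8)^2) = -189/33632


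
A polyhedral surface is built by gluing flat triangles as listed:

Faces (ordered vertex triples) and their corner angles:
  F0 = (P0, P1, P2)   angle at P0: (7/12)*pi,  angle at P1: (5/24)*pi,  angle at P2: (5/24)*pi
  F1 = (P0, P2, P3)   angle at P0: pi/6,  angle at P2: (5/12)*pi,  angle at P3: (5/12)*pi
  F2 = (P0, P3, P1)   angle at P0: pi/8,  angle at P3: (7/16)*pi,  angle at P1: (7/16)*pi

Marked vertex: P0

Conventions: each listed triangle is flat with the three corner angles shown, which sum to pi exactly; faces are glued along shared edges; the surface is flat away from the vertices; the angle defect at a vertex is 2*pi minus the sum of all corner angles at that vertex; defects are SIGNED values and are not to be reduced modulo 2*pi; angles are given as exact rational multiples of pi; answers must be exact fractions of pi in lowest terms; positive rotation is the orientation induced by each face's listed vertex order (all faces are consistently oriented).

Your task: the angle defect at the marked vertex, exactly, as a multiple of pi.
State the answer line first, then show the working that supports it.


Answer: defect(P0) = (9/8)*pi

Sum of corner angles at P0: (7/8)*pi
defect = 2*pi - (7/8)*pi


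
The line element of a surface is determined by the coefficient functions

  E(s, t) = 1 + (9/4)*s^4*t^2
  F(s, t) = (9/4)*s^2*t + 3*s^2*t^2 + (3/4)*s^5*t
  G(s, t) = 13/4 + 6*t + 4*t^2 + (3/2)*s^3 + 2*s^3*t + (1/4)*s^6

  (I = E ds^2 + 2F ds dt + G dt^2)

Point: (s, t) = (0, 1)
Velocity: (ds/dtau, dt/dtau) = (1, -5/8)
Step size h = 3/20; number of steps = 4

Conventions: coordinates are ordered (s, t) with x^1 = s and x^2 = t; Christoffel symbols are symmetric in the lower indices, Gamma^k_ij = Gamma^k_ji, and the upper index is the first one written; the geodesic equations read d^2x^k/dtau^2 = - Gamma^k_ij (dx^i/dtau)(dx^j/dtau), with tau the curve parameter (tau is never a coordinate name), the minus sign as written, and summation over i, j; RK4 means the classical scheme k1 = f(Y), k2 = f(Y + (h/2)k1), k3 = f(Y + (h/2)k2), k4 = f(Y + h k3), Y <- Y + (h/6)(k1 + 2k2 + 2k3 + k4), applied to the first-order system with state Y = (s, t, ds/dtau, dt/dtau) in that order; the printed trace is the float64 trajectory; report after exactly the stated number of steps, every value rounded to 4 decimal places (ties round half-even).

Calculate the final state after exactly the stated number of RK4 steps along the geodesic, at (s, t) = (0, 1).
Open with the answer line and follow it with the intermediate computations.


Answer: s = 0.5981, t = 0.5582, ds/dtau = 0.9875, dt/dtau = -0.8810

f(Y) = (ds/dtau, dt/dtau, -Gamma^s_ij Y'^i Y'^j, -Gamma^t_ij Y'^i Y'^j) with the Gammas evaluated at the stage position; h = 0.150000; intermediate values shown to 6 dp
step 0: s = 0.0000, t = 1.0000, ds/dtau = 1.0000, dt/dtau = -0.6250
step 1:
  k1: at (s, t) = (0.000000, 1.000000), (ds/dtau, dt/dtau) = (1.000000, -0.625000); Gamma_sss = 0.000000, Gamma_sst = 0.000000, Gamma_stt = 0.000000, Gamma_tss = 0.000000, Gamma_tst = 0.000000, Gamma_ttt = 0.528302; k1 = (1.000000, -0.625000, 0.000000, -0.206368)
  k2: at (s, t) = (0.075000, 0.953125), (ds/dtau, dt/dtau) = (1.000000, -0.640478); Gamma_sss = 0.000137, Gamma_sst = 0.000005, Gamma_stt = 0.001276, Gamma_tss = 0.057960, Gamma_tst = 0.002280, Gamma_ttt = 0.540535; k2 = (1.000000, -0.640478, -0.000653, -0.276772)
  k3: at (s, t) = (0.075000, 0.951964), (ds/dtau, dt/dtau) = (0.999951, -0.645758); Gamma_sss = 0.000137, Gamma_sst = 0.000005, Gamma_stt = 0.001276, Gamma_tss = 0.057922, Gamma_tst = 0.002282, Gamma_ttt = 0.540845; k3 = (0.999951, -0.645758, -0.000662, -0.280504)
  k4: at (s, t) = (0.149993, 0.903136), (ds/dtau, dt/dtau) = (0.999901, -0.667076); Gamma_sss = 0.001037, Gamma_sst = 0.000086, Gamma_stt = 0.005104, Gamma_tss = 0.112557, Gamma_tst = 0.009347, Gamma_ttt = 0.553933; k4 = (0.999901, -0.667076, -0.003193, -0.346561)
  Y <- Y + (h/6)(k1 + 2k2 + 2k3 + k4): s = 0.1500, t = 0.9034, ds/dtau = 0.9999, dt/dtau = -0.6667
step 2:
  k1: at (s, t) = (0.149995, 0.903386), (ds/dtau, dt/dtau) = (0.999854, -0.666687); Gamma_sss = 0.001037, Gamma_sst = 0.000086, Gamma_stt = 0.005104, Gamma_tss = 0.112576, Gamma_tst = 0.009346, Gamma_ttt = 0.553864; k1 = (0.999854, -0.666687, -0.003191, -0.346260)
  k2: at (s, t) = (0.224984, 0.853385), (ds/dtau, dt/dtau) = (0.999615, -0.692657); Gamma_sss = 0.003296, Gamma_sst = 0.000434, Gamma_stt = 0.011444, Gamma_tss = 0.163400, Gamma_tst = 0.021539, Gamma_ttt = 0.567367; k2 = (0.999615, -0.692657, -0.008182, -0.405654)
  k3: at (s, t) = (0.224966, 0.851437), (ds/dtau, dt/dtau) = (0.999241, -0.697111); Gamma_sss = 0.003287, Gamma_sst = 0.000434, Gamma_stt = 0.011441, Gamma_tss = 0.163177, Gamma_tst = 0.021557, Gamma_ttt = 0.567934; k3 = (0.999241, -0.697111, -0.008237, -0.408892)
  k4: at (s, t) = (0.299881, 0.798820), (ds/dtau, dt/dtau) = (0.998619, -0.728021); Gamma_sss = 0.007244, Gamma_sst = 0.001360, Gamma_stt = 0.020159, Gamma_tss = 0.209137, Gamma_tst = 0.039256, Gamma_ttt = 0.582024; k4 = (0.998619, -0.728021, -0.015931, -0.459962)
  Y <- Y + (h/6)(k1 + 2k2 + 2k3 + k4): s = 0.2999, t = 0.7990, ds/dtau = 0.9986, dt/dtau = -0.7276
step 3:
  k1: at (s, t) = (0.299900, 0.799030), (ds/dtau, dt/dtau) = (0.998555, -0.727570); Gamma_sss = 0.007247, Gamma_sst = 0.001360, Gamma_stt = 0.020162, Gamma_tss = 0.209182, Gamma_tst = 0.039256, Gamma_ttt = 0.581960; k1 = (0.998555, -0.727570, -0.015923, -0.459602)
  k2: at (s, t) = (0.374791, 0.744463), (ds/dtau, dt/dtau) = (0.997361, -0.762040); Gamma_sss = 0.012979, Gamma_sst = 0.003267, Gamma_stt = 0.031011, Gamma_tss = 0.249490, Gamma_tst = 0.062802, Gamma_ttt = 0.596115; k2 = (0.997361, -0.762040, -0.025953, -0.498880)
  k3: at (s, t) = (0.374702, 0.741877), (ds/dtau, dt/dtau) = (0.996609, -0.764986); Gamma_sss = 0.012920, Gamma_sst = 0.003263, Gamma_stt = 0.030985, Gamma_tss = 0.248911, Gamma_tst = 0.062859, Gamma_ttt = 0.596946; k3 = (0.996609, -0.764986, -0.025990, -0.500714)
  k4: at (s, t) = (0.449391, 0.684282), (ds/dtau, dt/dtau) = (0.994657, -0.802677); Gamma_sss = 0.020058, Gamma_sst = 0.006586, Gamma_stt = 0.043484, Gamma_tss = 0.281959, Gamma_tst = 0.092586, Gamma_ttt = 0.611272; k4 = (0.994657, -0.802677, -0.037343, -0.524951)
  Y <- Y + (h/6)(k1 + 2k2 + 2k3 + k4): s = 0.4494, t = 0.6844, ds/dtau = 0.9946, dt/dtau = -0.8022
step 4:
  k1: at (s, t) = (0.449429, 0.684423), (ds/dtau, dt/dtau) = (0.994627, -0.802163); Gamma_sss = 0.020067, Gamma_sst = 0.006589, Gamma_stt = 0.043492, Gamma_tss = 0.282017, Gamma_tst = 0.092594, Gamma_ttt = 0.611222; k1 = (0.994627, -0.802163, -0.037324, -0.524543)
  k2: at (s, t) = (0.524026, 0.624261), (ds/dtau, dt/dtau) = (0.991827, -0.841504); Gamma_sss = 0.027973, Gamma_sst = 0.011741, Gamma_stt = 0.057007, Gamma_tss = 0.306830, Gamma_tst = 0.128782, Gamma_ttt = 0.625300; k2 = (0.991827, -0.841504, -0.048288, -0.529659)
  k3: at (s, t) = (0.523816, 0.621310), (ds/dtau, dt/dtau) = (0.991005, -0.841888); Gamma_sss = 0.027782, Gamma_sst = 0.011711, Gamma_stt = 0.056910, Gamma_tss = 0.305778, Gamma_tst = 0.128898, Gamma_ttt = 0.626366; k3 = (0.991005, -0.841888, -0.048079, -0.529171)
  k4: at (s, t) = (0.598079, 0.558140), (ds/dtau, dt/dtau) = (0.987415, -0.881539); Gamma_sss = 0.035258, Gamma_sst = 0.018891, Gamma_stt = 0.070416, Gamma_tss = 0.320625, Gamma_tst = 0.171784, Gamma_ttt = 0.640331; k4 = (0.987415, -0.881539, -0.056211, -0.511156)
  Y <- Y + (h/6)(k1 + 2k2 + 2k3 + k4): s = 0.5981, t = 0.5582, ds/dtau = 0.9875, dt/dtau = -0.8810


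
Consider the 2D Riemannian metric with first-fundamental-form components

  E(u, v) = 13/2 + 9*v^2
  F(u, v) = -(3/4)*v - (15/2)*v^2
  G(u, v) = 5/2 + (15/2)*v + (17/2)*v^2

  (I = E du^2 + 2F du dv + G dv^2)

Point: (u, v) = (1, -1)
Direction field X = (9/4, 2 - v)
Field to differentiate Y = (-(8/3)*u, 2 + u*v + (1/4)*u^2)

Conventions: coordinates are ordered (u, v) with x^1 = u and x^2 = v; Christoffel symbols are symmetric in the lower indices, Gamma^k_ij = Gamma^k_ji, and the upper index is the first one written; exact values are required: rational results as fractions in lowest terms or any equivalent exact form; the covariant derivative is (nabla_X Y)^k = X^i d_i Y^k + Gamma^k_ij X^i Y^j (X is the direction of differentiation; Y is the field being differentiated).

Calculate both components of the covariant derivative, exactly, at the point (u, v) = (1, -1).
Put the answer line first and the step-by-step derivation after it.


Answer: (nabla_X Y)^u = -11931/556, (nabla_X Y)^v = -53883/1112

E = 31/2, F = -27/4, G = 7/2 at the point
E_u = 0, E_v = -18, F_u = 0, F_v = 57/4, G_u = 0, G_v = -19/2
EG - F^2 = 139/16;  g^inv = (16/139) * [[7/2, 27/4], [27/4, 31/2]]
first-kind symbols [ij,l] = (1/2)(d_i g_jl + d_j g_il - d_l g_ij): [uu,u] = E_u/2 = 0, [uu,v] = F_u - E_v/2 = 9, [uv,u] = E_v/2 = -9, [uv,v] = G_u/2 = 0, [vv,u] = F_v - G_u/2 = 57/4, [vv,v] = G_v/2 = -19/4
Gamma^u_ij = (G*[ij,u] - F*[ij,v])/(EG - F^2), Gamma^v_ij = (E*[ij,v] - F*[ij,u])/(EG - F^2)
Gamma_uuu = 972/139, Gamma_uuv = -504/139, Gamma_uvv = 285/139, Gamma_vuu = 2232/139, Gamma_vuv = -972/139, Gamma_vvv = 361/139
X = (9/4, 3), Y = (-8/3, 5/4) at the point


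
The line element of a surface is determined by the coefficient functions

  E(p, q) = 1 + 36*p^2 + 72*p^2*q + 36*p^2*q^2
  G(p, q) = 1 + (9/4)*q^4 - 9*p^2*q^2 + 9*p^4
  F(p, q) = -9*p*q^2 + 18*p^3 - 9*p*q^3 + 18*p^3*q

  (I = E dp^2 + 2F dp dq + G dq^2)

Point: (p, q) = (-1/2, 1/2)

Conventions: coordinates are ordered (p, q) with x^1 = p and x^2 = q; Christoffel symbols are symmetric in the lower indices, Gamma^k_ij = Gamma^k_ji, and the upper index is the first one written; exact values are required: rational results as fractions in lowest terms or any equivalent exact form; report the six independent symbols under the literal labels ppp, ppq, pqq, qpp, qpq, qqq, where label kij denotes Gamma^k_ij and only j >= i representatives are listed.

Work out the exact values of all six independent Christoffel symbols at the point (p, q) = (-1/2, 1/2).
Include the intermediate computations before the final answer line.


E = 85/4, F = -27/16, G = 73/64 at the point
E_p = -81, E_q = 27, F_p = 135/8, F_q = 45/8, G_p = -9/4, G_q = -9/8
EG - F^2 = 1369/64;  g^inv = (64/1369) * [[73/64, 27/16], [27/16, 85/4]]
first-kind symbols [ij,l] = (1/2)(d_i g_jl + d_j g_il - d_l g_ij): [pp,p] = E_p/2 = -81/2, [pp,q] = F_p - E_q/2 = 27/8, [pq,p] = E_q/2 = 27/2, [pq,q] = G_p/2 = -9/8, [qq,p] = F_q - G_p/2 = 27/4, [qq,q] = G_q/2 = -9/16
Gamma^p_ij = (G*[ij,p] - F*[ij,q])/(EG - F^2), Gamma^q_ij = (E*[ij,q] - F*[ij,p])/(EG - F^2)

Answer: Gamma_ppp = -2592/1369, Gamma_ppq = 864/1369, Gamma_pqq = 432/1369, Gamma_qpp = 216/1369, Gamma_qpq = -72/1369, Gamma_qqq = -36/1369


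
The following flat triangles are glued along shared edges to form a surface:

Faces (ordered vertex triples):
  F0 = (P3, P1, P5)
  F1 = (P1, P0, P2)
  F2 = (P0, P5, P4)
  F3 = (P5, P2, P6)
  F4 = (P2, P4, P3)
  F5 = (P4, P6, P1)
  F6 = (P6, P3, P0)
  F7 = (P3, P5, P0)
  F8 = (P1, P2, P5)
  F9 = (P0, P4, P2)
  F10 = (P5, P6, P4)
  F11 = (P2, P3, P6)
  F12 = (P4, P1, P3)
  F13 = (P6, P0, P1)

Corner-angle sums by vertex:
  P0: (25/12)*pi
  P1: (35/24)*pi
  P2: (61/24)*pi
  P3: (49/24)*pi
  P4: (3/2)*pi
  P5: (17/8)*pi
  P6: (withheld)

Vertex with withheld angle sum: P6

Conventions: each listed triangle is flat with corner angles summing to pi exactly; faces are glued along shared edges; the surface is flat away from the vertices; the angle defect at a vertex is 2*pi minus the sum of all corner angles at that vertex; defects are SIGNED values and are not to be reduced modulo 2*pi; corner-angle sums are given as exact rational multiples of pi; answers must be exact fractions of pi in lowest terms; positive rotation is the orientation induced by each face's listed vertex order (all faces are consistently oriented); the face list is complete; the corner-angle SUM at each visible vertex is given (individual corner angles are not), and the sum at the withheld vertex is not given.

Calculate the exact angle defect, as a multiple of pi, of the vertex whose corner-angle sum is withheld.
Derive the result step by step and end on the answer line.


V = 7, E = 21, F = 14; chi = V - E + F = 0
Gauss-Bonnet: total defect = 2*pi*chi = 0; visible defects sum to pi/4

Answer: defect(P6) = -pi/4


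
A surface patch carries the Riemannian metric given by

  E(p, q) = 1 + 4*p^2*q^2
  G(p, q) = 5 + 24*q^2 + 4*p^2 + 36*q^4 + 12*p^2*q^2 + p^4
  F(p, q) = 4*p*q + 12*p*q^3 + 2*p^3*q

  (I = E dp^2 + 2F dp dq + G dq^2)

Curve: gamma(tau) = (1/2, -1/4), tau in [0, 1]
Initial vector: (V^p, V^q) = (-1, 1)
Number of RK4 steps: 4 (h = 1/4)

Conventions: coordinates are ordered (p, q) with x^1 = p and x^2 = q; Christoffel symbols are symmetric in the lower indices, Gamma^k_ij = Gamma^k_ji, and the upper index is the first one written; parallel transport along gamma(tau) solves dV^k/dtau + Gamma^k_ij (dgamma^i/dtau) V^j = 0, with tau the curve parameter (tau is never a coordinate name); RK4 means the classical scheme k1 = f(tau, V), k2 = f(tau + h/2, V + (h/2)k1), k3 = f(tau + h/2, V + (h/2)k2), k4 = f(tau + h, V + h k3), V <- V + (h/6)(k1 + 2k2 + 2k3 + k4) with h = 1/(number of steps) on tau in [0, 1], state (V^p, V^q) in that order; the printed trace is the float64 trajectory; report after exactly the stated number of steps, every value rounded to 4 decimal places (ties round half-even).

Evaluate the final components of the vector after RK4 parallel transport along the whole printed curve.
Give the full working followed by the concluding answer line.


gamma'(tau) = (0, 0); f(tau, V)^k = -Gamma^k_ij(gamma(tau)) gamma'^i(tau) V^j; h = 1/4; intermediate values shown to 6 dp
curve data and Christoffel symbols at the stage parameters:
  tau = 0.000000: gamma = (0.500000, -0.250000), gamma' = (0.000000, 0.000000); Gamma_ppp = 0.015717, Gamma_ppq = -0.031434, Gamma_pqq = 0.094303, Gamma_qpp = -0.165029, Gamma_qpq = 0.330059, Gamma_qqq = -0.990177
  tau = 0.125000: gamma = (0.500000, -0.250000), gamma' = (0.000000, 0.000000); Gamma_ppp = 0.015717, Gamma_ppq = -0.031434, Gamma_pqq = 0.094303, Gamma_qpp = -0.165029, Gamma_qpq = 0.330059, Gamma_qqq = -0.990177
  tau = 0.250000: gamma = (0.500000, -0.250000), gamma' = (0.000000, 0.000000); Gamma_ppp = 0.015717, Gamma_ppq = -0.031434, Gamma_pqq = 0.094303, Gamma_qpp = -0.165029, Gamma_qpq = 0.330059, Gamma_qqq = -0.990177
  tau = 0.375000: gamma = (0.500000, -0.250000), gamma' = (0.000000, 0.000000); Gamma_ppp = 0.015717, Gamma_ppq = -0.031434, Gamma_pqq = 0.094303, Gamma_qpp = -0.165029, Gamma_qpq = 0.330059, Gamma_qqq = -0.990177
  tau = 0.500000: gamma = (0.500000, -0.250000), gamma' = (0.000000, 0.000000); Gamma_ppp = 0.015717, Gamma_ppq = -0.031434, Gamma_pqq = 0.094303, Gamma_qpp = -0.165029, Gamma_qpq = 0.330059, Gamma_qqq = -0.990177
  tau = 0.625000: gamma = (0.500000, -0.250000), gamma' = (0.000000, 0.000000); Gamma_ppp = 0.015717, Gamma_ppq = -0.031434, Gamma_pqq = 0.094303, Gamma_qpp = -0.165029, Gamma_qpq = 0.330059, Gamma_qqq = -0.990177
  tau = 0.750000: gamma = (0.500000, -0.250000), gamma' = (0.000000, 0.000000); Gamma_ppp = 0.015717, Gamma_ppq = -0.031434, Gamma_pqq = 0.094303, Gamma_qpp = -0.165029, Gamma_qpq = 0.330059, Gamma_qqq = -0.990177
  tau = 0.875000: gamma = (0.500000, -0.250000), gamma' = (0.000000, 0.000000); Gamma_ppp = 0.015717, Gamma_ppq = -0.031434, Gamma_pqq = 0.094303, Gamma_qpp = -0.165029, Gamma_qpq = 0.330059, Gamma_qqq = -0.990177
  tau = 1.000000: gamma = (0.500000, -0.250000), gamma' = (0.000000, 0.000000); Gamma_ppp = 0.015717, Gamma_ppq = -0.031434, Gamma_pqq = 0.094303, Gamma_qpp = -0.165029, Gamma_qpq = 0.330059, Gamma_qqq = -0.990177
step 0: V^p = -1.0000, V^q = 1.0000
step 1: k1 = (0.000000, 0.000000), k2 = (0.000000, 0.000000), k3 = (0.000000, 0.000000), k4 = (0.000000, 0.000000); V <- V + (h/6)(k1 + 2k2 + 2k3 + k4): V^p = -1.0000, V^q = 1.0000
step 2: k1 = (0.000000, 0.000000), k2 = (0.000000, 0.000000), k3 = (0.000000, 0.000000), k4 = (0.000000, 0.000000); V <- V + (h/6)(k1 + 2k2 + 2k3 + k4): V^p = -1.0000, V^q = 1.0000
step 3: k1 = (0.000000, 0.000000), k2 = (0.000000, 0.000000), k3 = (0.000000, 0.000000), k4 = (0.000000, 0.000000); V <- V + (h/6)(k1 + 2k2 + 2k3 + k4): V^p = -1.0000, V^q = 1.0000
step 4: k1 = (0.000000, 0.000000), k2 = (0.000000, 0.000000), k3 = (0.000000, 0.000000), k4 = (0.000000, 0.000000); V <- V + (h/6)(k1 + 2k2 + 2k3 + k4): V^p = -1.0000, V^q = 1.0000

Answer: V^p = -1.0000, V^q = 1.0000


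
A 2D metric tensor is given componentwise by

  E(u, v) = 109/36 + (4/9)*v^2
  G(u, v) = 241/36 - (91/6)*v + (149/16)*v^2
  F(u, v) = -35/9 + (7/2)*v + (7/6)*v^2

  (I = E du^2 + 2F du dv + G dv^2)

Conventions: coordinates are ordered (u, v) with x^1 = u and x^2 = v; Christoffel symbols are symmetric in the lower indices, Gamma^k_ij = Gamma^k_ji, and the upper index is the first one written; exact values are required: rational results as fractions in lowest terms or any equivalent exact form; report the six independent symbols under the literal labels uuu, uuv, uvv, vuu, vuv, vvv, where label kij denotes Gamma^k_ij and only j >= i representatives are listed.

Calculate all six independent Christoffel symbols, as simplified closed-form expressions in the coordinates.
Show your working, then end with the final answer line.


E = 109/36 + (4/9)*v^2; F = -35/9 + (7/2)*v + (7/6)*v^2; G = 241/36 - (91/6)*v + (149/16)*v^2
Gamma^k_ij = (1/2) g^{kl} (d_i g_jl + d_j g_il - d_l g_ij), with g^inv = (1/(EG-F^2)) [[G, -F], [-F, E]]
first partials: E_u = 0, E_v = (8/9)*v, F_u = 0, F_v = 7/2 + (7/3)*v, G_u = 0, G_v = -91/6 + (149/8)*v
D = EG - F^2 = 247/48 - (4039/216)*v + (145129/5184)*v^2 - (805/54)*v^3 + (25/9)*v^4
expanded: Gamma^u_uu = (G E_u - 2F F_u + F E_v)/(2D), Gamma^u_uv = (G E_v - F G_u)/(2D), Gamma^u_vv = (2G F_v - G G_u - F G_v)/(2D), Gamma^v_uu = (2E F_u - E E_v - F E_u)/(2D), Gamma^v_uv = (E G_u - F E_v)/(2D), Gamma^v_vv = (E G_v - 2F F_v + F G_u)/(2D); substitute and cancel common factors

Answer: Gamma_uuu = (2688*v^3 + 8064*v^2 - 8960*v)/(14400*v^4 - 77280*v^3 + 145129*v^2 - 96936*v + 26676), Gamma_uuv = (21456*v^3 - 34944*v^2 + 15424*v)/(14400*v^4 - 77280*v^3 + 145129*v^2 - 96936*v + 26676), Gamma_uvv = (56322*v^3 - 137592*v^2 + 131124*v - 31416)/(14400*v^4 - 77280*v^3 + 145129*v^2 - 96936*v + 26676), Gamma_vuu = (-1024*v^3 - 6976*v)/(14400*v^4 - 77280*v^3 + 145129*v^2 - 96936*v + 26676), Gamma_vuv = (-2688*v^3 - 8064*v^2 + 8960*v)/(14400*v^4 - 77280*v^3 + 145129*v^2 - 96936*v + 26676), Gamma_vvv = (7344*v^3 - 80976*v^2 + 129705*v - 48468)/(14400*v^4 - 77280*v^3 + 145129*v^2 - 96936*v + 26676)


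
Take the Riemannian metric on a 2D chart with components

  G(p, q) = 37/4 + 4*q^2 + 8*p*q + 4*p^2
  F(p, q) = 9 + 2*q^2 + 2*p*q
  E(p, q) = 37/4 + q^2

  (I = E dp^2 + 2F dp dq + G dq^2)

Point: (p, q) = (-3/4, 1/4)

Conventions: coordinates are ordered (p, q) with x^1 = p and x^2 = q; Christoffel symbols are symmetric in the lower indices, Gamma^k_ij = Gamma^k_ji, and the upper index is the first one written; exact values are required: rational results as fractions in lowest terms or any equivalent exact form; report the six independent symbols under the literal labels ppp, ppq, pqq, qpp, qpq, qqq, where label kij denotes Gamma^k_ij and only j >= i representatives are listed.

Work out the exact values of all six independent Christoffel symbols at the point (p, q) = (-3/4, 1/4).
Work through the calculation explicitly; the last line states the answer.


E = 149/16, F = 35/4, G = 41/4 at the point
E_p = 0, E_q = 1/2, F_p = 1/2, F_q = -1/2, G_p = -4, G_q = -4
EG - F^2 = 1209/64;  g^inv = (64/1209) * [[41/4, -35/4], [-35/4, 149/16]]
first-kind symbols [ij,l] = (1/2)(d_i g_jl + d_j g_il - d_l g_ij): [pp,p] = E_p/2 = 0, [pp,q] = F_p - E_q/2 = 1/4, [pq,p] = E_q/2 = 1/4, [pq,q] = G_p/2 = -2, [qq,p] = F_q - G_p/2 = 3/2, [qq,q] = G_q/2 = -2
Gamma^p_ij = (G*[ij,p] - F*[ij,q])/(EG - F^2), Gamma^q_ij = (E*[ij,q] - F*[ij,p])/(EG - F^2)

Answer: Gamma_ppp = -140/1209, Gamma_ppq = 428/403, Gamma_pqq = 2104/1209, Gamma_qpp = 149/1209, Gamma_qpq = -444/403, Gamma_qqq = -2032/1209


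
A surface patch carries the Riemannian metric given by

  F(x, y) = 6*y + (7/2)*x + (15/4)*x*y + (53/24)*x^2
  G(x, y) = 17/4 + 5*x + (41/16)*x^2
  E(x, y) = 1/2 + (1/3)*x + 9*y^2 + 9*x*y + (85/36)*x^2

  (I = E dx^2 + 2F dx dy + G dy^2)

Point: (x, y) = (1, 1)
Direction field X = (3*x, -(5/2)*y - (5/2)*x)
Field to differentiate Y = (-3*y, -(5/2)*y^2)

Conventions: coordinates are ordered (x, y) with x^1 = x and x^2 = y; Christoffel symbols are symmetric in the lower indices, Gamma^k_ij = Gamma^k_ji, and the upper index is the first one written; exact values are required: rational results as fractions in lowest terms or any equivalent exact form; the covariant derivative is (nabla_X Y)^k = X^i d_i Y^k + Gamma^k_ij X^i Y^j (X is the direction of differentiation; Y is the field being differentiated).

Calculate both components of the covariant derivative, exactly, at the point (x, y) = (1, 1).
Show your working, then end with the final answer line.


E = 763/36, F = 371/24, G = 189/16 at the point
E_x = 253/18, E_y = 27, F_x = 35/3, F_y = 39/4, G_x = 81/8, G_y = 0
EG - F^2 = 3283/288;  g^inv = (288/3283) * [[189/16, -371/24], [-371/24, 763/36]]
first-kind symbols [ij,l] = (1/2)(d_i g_jl + d_j g_il - d_l g_ij): [xx,x] = E_x/2 = 253/36, [xx,y] = F_x - E_y/2 = -11/6, [xy,x] = E_y/2 = 27/2, [xy,y] = G_x/2 = 81/16, [yy,x] = F_y - G_x/2 = 75/16, [yy,y] = G_y/2 = 0
Gamma^x_ij = (G*[ij,x] - F*[ij,y])/(EG - F^2), Gamma^y_ij = (E*[ij,y] - F*[ij,x])/(EG - F^2)
Gamma_xxx = 1309/134, Gamma_xxy = 13365/1876, Gamma_xyy = 18225/3752, Gamma_yxx = -18205/1407, Gamma_yxy = -8343/938, Gamma_yyy = -11925/1876
X = (3, -5), Y = (-3, -5/2) at the point

Answer: (nabla_X Y)^x = 309399/7504, (nabla_X Y)^y = -17695/3752


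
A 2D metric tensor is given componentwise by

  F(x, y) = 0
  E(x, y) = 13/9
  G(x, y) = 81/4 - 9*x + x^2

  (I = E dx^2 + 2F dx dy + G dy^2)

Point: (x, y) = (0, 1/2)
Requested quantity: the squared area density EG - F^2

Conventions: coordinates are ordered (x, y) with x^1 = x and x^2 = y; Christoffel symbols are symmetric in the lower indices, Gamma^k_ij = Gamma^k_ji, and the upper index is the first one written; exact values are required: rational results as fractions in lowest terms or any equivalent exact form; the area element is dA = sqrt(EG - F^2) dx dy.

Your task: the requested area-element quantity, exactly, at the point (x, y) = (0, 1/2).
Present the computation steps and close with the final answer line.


E = 13/9, F = 0, G = 81/4; EG - F^2 = 117/4

Answer: EG - F^2 = 117/4


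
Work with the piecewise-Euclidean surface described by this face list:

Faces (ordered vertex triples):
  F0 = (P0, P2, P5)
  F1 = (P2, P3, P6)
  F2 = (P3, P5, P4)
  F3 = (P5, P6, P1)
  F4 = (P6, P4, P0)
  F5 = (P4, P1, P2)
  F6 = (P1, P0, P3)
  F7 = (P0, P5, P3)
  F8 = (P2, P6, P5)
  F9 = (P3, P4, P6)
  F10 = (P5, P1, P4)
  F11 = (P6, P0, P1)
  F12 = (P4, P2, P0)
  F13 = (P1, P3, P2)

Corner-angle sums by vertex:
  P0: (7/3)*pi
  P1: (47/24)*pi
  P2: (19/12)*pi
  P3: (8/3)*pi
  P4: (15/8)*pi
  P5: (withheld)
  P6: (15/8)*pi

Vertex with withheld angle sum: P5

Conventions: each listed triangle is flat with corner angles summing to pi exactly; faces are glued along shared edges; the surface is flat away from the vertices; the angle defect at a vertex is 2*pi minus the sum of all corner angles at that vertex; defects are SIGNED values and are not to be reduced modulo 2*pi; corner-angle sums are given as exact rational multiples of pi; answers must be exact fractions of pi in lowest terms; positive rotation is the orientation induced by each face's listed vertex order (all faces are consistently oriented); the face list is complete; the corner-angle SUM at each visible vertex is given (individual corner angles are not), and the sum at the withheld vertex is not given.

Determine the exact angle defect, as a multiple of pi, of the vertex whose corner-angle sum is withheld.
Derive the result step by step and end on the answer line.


V = 7, E = 21, F = 14; chi = V - E + F = 0
Gauss-Bonnet: total defect = 2*pi*chi = 0; visible defects sum to (-7/24)*pi

Answer: defect(P5) = (7/24)*pi


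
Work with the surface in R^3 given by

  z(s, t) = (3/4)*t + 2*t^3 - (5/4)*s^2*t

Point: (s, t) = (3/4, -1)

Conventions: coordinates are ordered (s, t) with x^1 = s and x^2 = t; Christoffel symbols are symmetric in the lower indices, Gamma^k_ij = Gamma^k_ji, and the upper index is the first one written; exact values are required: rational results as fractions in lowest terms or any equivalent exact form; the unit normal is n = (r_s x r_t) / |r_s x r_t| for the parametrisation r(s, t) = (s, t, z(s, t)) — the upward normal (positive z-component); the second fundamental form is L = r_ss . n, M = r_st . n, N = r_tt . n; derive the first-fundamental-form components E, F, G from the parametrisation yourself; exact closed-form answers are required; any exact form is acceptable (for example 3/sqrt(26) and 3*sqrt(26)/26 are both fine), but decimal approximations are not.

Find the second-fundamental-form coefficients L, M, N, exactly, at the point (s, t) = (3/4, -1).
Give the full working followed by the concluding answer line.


z_s = 15/8, z_t = 387/64, z_ss = 5/2, z_st = -15/8, z_tt = -12
E = 289/64, F = 5805/512, G = 153865/4096; answer radicand W^2 = 168265/4096
unnormalised second-form numerators: l = 5/2, m = -15/8, n = -12; L = l/sqrt(168265/4096), and similarly M = m/sqrt(W^2), N = n/sqrt(W^2)

Answer: L = 32*sqrt(168265)/33653, M = -24*sqrt(168265)/33653, N = -768*sqrt(168265)/168265
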